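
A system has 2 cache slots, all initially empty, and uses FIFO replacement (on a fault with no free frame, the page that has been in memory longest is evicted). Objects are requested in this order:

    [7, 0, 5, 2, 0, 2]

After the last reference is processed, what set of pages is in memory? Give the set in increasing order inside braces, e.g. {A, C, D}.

{0, 2}

7: miss, frames [7]
0: miss, frames [7, 0]
5: miss, evict 7, frames [0, 5]
2: miss, evict 0, frames [5, 2]
0: miss, evict 5, frames [2, 0]
2: hit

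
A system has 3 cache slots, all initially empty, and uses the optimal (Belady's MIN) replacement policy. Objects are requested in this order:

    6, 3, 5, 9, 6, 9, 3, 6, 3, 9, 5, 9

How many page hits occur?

6: miss, frames {6}
3: miss, frames {6,3}
5: miss, frames {6,3,5}
9: miss, evict 5, frames {6,3,9}
6: hit
9: hit
3: hit
6: hit
3: hit
9: hit
5: miss, evict 3, frames {6,9,5}
9: hit
Hits: 7.

7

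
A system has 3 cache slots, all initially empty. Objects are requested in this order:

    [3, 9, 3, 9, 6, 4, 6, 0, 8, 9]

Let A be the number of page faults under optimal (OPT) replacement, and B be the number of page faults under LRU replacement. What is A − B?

-1

Under OPT: F F . . F F . F F . → 6 faults.
Under LRU: F F . . F F . F F F → 7 faults.
A − B = 6 − 7 = -1.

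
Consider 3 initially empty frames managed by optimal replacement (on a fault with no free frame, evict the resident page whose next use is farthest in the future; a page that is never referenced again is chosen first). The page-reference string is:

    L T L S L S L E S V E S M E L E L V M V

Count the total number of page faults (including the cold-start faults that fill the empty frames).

8

L → miss, frames {L}
T → miss, frames {L,T}
L → hit
S → miss, frames {L,T,S}
L → hit
S → hit
L → hit
E → miss, evict T, frames {L,S,E}
S → hit
V → miss, evict L, frames {S,E,V}
E → hit
S → hit
M → miss, evict S, frames {E,V,M}
E → hit
L → miss, evict M, frames {E,V,L}
E → hit
L → hit
V → hit
M → miss, evict L, frames {E,V,M}
V → hit
Page faults: 8.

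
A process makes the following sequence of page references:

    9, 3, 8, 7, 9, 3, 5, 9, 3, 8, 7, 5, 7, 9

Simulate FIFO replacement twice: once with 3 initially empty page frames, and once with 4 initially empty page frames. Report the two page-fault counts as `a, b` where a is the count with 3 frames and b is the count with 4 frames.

10, 11

3 frames: F F F F F F F . . F F . . F → 10 faults.
4 frames: F F F F . . F F F F F F . F → 11 faults.
11 > 10: adding a frame increased faults — Belady's anomaly.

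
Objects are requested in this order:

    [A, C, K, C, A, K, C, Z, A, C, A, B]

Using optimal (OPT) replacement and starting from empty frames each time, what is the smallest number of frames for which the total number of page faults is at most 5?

3

f=1: 12 faults
f=2: 8 faults
f=3: 5 faults
f=4: 5 faults
f=5: 5 faults
Smallest f with faults ≤ 5 is 3.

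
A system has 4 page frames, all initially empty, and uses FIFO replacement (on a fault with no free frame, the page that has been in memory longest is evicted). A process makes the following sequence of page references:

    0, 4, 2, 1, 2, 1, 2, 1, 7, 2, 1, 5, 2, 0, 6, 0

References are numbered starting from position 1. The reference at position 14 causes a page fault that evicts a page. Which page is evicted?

2

pos 1: 0: fault, frames {0}
pos 2: 4: fault, frames {0,4}
pos 3: 2: fault, frames {0,4,2}
pos 4: 1: fault, frames {0,4,2,1}
pos 5: 2: hit
pos 6: 1: hit
pos 7: 2: hit
pos 8: 1: hit
pos 9: 7: fault, evict 0, frames {4,2,1,7}
pos 10: 2: hit
pos 11: 1: hit
pos 12: 5: fault, evict 4, frames {2,1,7,5}
pos 13: 2: hit
pos 14: 0: fault, evict 2, frames {1,7,5,0}
At position 14, page 2 is evicted.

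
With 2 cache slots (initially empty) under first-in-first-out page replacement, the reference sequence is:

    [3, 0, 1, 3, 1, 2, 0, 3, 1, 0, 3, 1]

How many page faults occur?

3 -> miss, frames [3]
0 -> miss, frames [3, 0]
1 -> miss, evict 3, frames [0, 1]
3 -> miss, evict 0, frames [1, 3]
1 -> hit
2 -> miss, evict 1, frames [3, 2]
0 -> miss, evict 3, frames [2, 0]
3 -> miss, evict 2, frames [0, 3]
1 -> miss, evict 0, frames [3, 1]
0 -> miss, evict 3, frames [1, 0]
3 -> miss, evict 1, frames [0, 3]
1 -> miss, evict 0, frames [3, 1]
Page faults: 11.

11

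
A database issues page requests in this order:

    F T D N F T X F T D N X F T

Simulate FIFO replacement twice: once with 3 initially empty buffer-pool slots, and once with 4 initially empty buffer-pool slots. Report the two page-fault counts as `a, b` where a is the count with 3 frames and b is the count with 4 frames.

3 frames: F F F F F F F . . F F . F F → 11 faults.
4 frames: F F F F . . F F F F F F F F → 12 faults.
12 > 11: adding a frame increased faults — Belady's anomaly.

11, 12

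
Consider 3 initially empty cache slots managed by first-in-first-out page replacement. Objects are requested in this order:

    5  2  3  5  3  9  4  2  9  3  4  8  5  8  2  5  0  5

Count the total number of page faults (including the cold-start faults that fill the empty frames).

5 → fault, frames [5]
2 → fault, frames [5, 2]
3 → fault, frames [5, 2, 3]
5 → hit
3 → hit
9 → fault, evict 5, frames [2, 3, 9]
4 → fault, evict 2, frames [3, 9, 4]
2 → fault, evict 3, frames [9, 4, 2]
9 → hit
3 → fault, evict 9, frames [4, 2, 3]
4 → hit
8 → fault, evict 4, frames [2, 3, 8]
5 → fault, evict 2, frames [3, 8, 5]
8 → hit
2 → fault, evict 3, frames [8, 5, 2]
5 → hit
0 → fault, evict 8, frames [5, 2, 0]
5 → hit
Page faults: 11.

11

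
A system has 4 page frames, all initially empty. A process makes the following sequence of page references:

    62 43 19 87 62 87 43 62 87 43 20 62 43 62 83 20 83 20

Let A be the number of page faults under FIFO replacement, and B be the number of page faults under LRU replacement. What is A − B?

Under FIFO: F F F F . . . . . . F F F . F . . . → 8 faults.
Under LRU: F F F F . . . . . . F . . . F . . . → 6 faults.
A − B = 8 − 6 = 2.

2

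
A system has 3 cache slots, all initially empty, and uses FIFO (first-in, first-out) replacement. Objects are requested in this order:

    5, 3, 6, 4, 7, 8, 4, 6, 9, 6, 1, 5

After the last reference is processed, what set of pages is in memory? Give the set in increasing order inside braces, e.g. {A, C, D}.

5 → fault, frames {5}
3 → fault, frames {5,3}
6 → fault, frames {5,3,6}
4 → fault, evict 5, frames {3,6,4}
7 → fault, evict 3, frames {6,4,7}
8 → fault, evict 6, frames {4,7,8}
4 → hit
6 → fault, evict 4, frames {7,8,6}
9 → fault, evict 7, frames {8,6,9}
6 → hit
1 → fault, evict 8, frames {6,9,1}
5 → fault, evict 6, frames {9,1,5}

{1, 5, 9}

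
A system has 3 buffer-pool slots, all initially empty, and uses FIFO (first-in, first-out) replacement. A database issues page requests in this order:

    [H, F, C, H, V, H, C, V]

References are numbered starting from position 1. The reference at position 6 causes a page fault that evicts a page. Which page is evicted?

F

pos 1: H → fault, frames {H}
pos 2: F → fault, frames {H,F}
pos 3: C → fault, frames {H,F,C}
pos 4: H → hit
pos 5: V → fault, evict H, frames {F,C,V}
pos 6: H → fault, evict F, frames {C,V,H}
At position 6, page F is evicted.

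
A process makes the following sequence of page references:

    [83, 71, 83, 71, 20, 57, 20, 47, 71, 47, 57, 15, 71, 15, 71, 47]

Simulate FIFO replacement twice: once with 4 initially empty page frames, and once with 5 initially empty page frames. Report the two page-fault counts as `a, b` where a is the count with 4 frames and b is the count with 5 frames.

4 frames: F F . . F F . F . . . F F . . . → 7 faults.
5 frames: F F . . F F . F . . . F . . . . → 6 faults.
6 < 7: adding a frame reduced faults, as is typical.

7, 6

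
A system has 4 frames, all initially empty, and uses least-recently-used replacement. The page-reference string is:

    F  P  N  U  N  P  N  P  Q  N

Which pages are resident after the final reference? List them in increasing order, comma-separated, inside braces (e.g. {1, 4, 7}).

F → miss, frames (F)
P → miss, frames (F P)
N → miss, frames (F P N)
U → miss, frames (F P N U)
N → hit
P → hit
N → hit
P → hit
Q → miss, evict F, frames (U N P Q)
N → hit

{N, P, Q, U}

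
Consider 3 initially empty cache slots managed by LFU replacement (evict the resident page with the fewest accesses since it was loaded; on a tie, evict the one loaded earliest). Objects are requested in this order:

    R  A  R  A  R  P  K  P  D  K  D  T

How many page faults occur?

9

R -> fault, frames {R}
A -> fault, frames {R,A}
R -> hit
A -> hit
R -> hit
P -> fault, frames {R,A,P}
K -> fault, evict P, frames {R,A,K}
P -> fault, evict K, frames {R,A,P}
D -> fault, evict P, frames {R,A,D}
K -> fault, evict D, frames {R,A,K}
D -> fault, evict K, frames {R,A,D}
T -> fault, evict D, frames {R,A,T}
Page faults: 9.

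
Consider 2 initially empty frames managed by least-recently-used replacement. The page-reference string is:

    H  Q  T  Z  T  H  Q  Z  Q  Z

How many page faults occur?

H → fault, frames {H}
Q → fault, frames {H,Q}
T → fault, evict H, frames {Q,T}
Z → fault, evict Q, frames {T,Z}
T → hit
H → fault, evict Z, frames {T,H}
Q → fault, evict T, frames {H,Q}
Z → fault, evict H, frames {Q,Z}
Q → hit
Z → hit
Page faults: 7.

7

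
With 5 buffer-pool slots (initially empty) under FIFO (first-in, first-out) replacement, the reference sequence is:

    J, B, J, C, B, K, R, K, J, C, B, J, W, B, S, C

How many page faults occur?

7

J → fault, frames (J)
B → fault, frames (J B)
J → hit
C → fault, frames (J B C)
B → hit
K → fault, frames (J B C K)
R → fault, frames (J B C K R)
K → hit
J → hit
C → hit
B → hit
J → hit
W → fault, evict J, frames (B C K R W)
B → hit
S → fault, evict B, frames (C K R W S)
C → hit
Page faults: 7.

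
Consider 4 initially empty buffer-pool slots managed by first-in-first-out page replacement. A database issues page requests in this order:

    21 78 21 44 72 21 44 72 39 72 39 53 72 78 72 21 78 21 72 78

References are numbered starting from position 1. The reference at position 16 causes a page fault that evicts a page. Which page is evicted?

pos 1: 21 → fault, frames (21)
pos 2: 78 → fault, frames (21 78)
pos 3: 21 → hit
pos 4: 44 → fault, frames (21 78 44)
pos 5: 72 → fault, frames (21 78 44 72)
pos 6: 21 → hit
pos 7: 44 → hit
pos 8: 72 → hit
pos 9: 39 → fault, evict 21, frames (78 44 72 39)
pos 10: 72 → hit
pos 11: 39 → hit
pos 12: 53 → fault, evict 78, frames (44 72 39 53)
pos 13: 72 → hit
pos 14: 78 → fault, evict 44, frames (72 39 53 78)
pos 15: 72 → hit
pos 16: 21 → fault, evict 72, frames (39 53 78 21)
At position 16, page 72 is evicted.

72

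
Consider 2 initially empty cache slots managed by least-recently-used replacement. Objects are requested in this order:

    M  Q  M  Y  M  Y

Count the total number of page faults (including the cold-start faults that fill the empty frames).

3

M: fault, frames {M}
Q: fault, frames {M,Q}
M: hit
Y: fault, evict Q, frames {M,Y}
M: hit
Y: hit
Page faults: 3.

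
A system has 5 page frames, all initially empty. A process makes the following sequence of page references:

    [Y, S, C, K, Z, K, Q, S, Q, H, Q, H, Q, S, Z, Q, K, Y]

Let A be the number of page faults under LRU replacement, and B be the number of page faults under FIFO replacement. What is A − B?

-1

Under LRU: F F F F F . F . . F . . . . . . . F → 8 faults.
Under FIFO: F F F F F . F . . F . . . F . . . F → 9 faults.
A − B = 8 − 9 = -1.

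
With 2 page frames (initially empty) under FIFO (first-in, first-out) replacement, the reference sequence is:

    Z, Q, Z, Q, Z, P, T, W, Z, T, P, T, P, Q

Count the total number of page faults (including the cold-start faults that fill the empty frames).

9

Z -> miss, frames [Z]
Q -> miss, frames [Z, Q]
Z -> hit
Q -> hit
Z -> hit
P -> miss, evict Z, frames [Q, P]
T -> miss, evict Q, frames [P, T]
W -> miss, evict P, frames [T, W]
Z -> miss, evict T, frames [W, Z]
T -> miss, evict W, frames [Z, T]
P -> miss, evict Z, frames [T, P]
T -> hit
P -> hit
Q -> miss, evict T, frames [P, Q]
Page faults: 9.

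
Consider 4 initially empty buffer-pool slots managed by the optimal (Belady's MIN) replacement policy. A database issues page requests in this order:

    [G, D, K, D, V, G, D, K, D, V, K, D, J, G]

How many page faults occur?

G: miss, frames [G]
D: miss, frames [G, D]
K: miss, frames [G, D, K]
D: hit
V: miss, frames [G, D, K, V]
G: hit
D: hit
K: hit
D: hit
V: hit
K: hit
D: hit
J: miss, evict V, frames [G, D, K, J]
G: hit
Page faults: 5.

5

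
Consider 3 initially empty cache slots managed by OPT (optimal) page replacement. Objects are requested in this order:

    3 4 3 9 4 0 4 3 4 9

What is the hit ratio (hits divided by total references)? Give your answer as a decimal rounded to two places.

0.50

3: fault, frames {3}
4: fault, frames {3,4}
3: hit
9: fault, frames {3,4,9}
4: hit
0: fault, evict 9, frames {3,4,0}
4: hit
3: hit
4: hit
9: fault, evict 0, frames {3,4,9}
Hits: 5 of 10 references → 5/10 = 0.5000.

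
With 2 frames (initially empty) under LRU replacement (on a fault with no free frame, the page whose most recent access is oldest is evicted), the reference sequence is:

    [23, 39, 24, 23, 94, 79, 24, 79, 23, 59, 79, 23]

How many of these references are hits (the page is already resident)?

1

23: fault, frames {23}
39: fault, frames {23,39}
24: fault, evict 23, frames {39,24}
23: fault, evict 39, frames {24,23}
94: fault, evict 24, frames {23,94}
79: fault, evict 23, frames {94,79}
24: fault, evict 94, frames {79,24}
79: hit
23: fault, evict 24, frames {79,23}
59: fault, evict 79, frames {23,59}
79: fault, evict 23, frames {59,79}
23: fault, evict 59, frames {79,23}
Hits: 1.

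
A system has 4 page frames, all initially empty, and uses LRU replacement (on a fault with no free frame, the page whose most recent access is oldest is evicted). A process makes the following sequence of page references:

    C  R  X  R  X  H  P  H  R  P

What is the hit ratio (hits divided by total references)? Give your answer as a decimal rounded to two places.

C -> miss, frames {C}
R -> miss, frames {C,R}
X -> miss, frames {C,R,X}
R -> hit
X -> hit
H -> miss, frames {C,R,X,H}
P -> miss, evict C, frames {R,X,H,P}
H -> hit
R -> hit
P -> hit
Hits: 5 of 10 references → 5/10 = 0.5000.

0.50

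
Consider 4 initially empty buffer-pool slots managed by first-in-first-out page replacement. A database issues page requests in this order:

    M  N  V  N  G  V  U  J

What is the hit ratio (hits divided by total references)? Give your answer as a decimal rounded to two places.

M → fault, frames {M}
N → fault, frames {M,N}
V → fault, frames {M,N,V}
N → hit
G → fault, frames {M,N,V,G}
V → hit
U → fault, evict M, frames {N,V,G,U}
J → fault, evict N, frames {V,G,U,J}
Hits: 2 of 8 references → 2/8 = 0.2500.

0.25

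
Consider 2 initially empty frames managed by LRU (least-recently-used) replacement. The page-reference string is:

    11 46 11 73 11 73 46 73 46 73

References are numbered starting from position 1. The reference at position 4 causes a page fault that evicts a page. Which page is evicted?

pos 1: 11: fault, frames {11}
pos 2: 46: fault, frames {11,46}
pos 3: 11: hit
pos 4: 73: fault, evict 46, frames {11,73}
At position 4, page 46 is evicted.

46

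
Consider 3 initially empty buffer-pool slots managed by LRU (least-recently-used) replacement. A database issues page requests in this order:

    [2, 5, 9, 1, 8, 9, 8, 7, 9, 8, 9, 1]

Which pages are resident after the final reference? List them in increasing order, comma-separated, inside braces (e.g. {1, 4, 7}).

2 → miss, frames [2]
5 → miss, frames [2, 5]
9 → miss, frames [2, 5, 9]
1 → miss, evict 2, frames [5, 9, 1]
8 → miss, evict 5, frames [9, 1, 8]
9 → hit
8 → hit
7 → miss, evict 1, frames [9, 8, 7]
9 → hit
8 → hit
9 → hit
1 → miss, evict 7, frames [8, 9, 1]

{1, 8, 9}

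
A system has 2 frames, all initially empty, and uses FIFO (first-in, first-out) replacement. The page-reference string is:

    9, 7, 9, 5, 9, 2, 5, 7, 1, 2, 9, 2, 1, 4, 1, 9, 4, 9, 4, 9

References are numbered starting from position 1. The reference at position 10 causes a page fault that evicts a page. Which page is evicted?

7

pos 1: 9 → fault, frames {9}
pos 2: 7 → fault, frames {9,7}
pos 3: 9 → hit
pos 4: 5 → fault, evict 9, frames {7,5}
pos 5: 9 → fault, evict 7, frames {5,9}
pos 6: 2 → fault, evict 5, frames {9,2}
pos 7: 5 → fault, evict 9, frames {2,5}
pos 8: 7 → fault, evict 2, frames {5,7}
pos 9: 1 → fault, evict 5, frames {7,1}
pos 10: 2 → fault, evict 7, frames {1,2}
At position 10, page 7 is evicted.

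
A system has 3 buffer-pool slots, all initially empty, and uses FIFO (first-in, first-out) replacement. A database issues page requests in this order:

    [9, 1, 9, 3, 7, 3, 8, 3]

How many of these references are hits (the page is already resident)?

3

9 → fault, frames (9)
1 → fault, frames (9 1)
9 → hit
3 → fault, frames (9 1 3)
7 → fault, evict 9, frames (1 3 7)
3 → hit
8 → fault, evict 1, frames (3 7 8)
3 → hit
Hits: 3.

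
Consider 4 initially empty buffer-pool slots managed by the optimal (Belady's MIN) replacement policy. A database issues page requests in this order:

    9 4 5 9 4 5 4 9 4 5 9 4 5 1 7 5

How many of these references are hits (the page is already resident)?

11

9 → miss, frames (9)
4 → miss, frames (9 4)
5 → miss, frames (9 4 5)
9 → hit
4 → hit
5 → hit
4 → hit
9 → hit
4 → hit
5 → hit
9 → hit
4 → hit
5 → hit
1 → miss, frames (9 4 5 1)
7 → miss, evict 1, frames (9 4 5 7)
5 → hit
Hits: 11.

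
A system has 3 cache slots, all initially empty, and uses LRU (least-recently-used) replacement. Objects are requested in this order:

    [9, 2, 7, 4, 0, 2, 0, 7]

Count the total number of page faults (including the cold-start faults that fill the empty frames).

7

9: miss, frames [9]
2: miss, frames [9, 2]
7: miss, frames [9, 2, 7]
4: miss, evict 9, frames [2, 7, 4]
0: miss, evict 2, frames [7, 4, 0]
2: miss, evict 7, frames [4, 0, 2]
0: hit
7: miss, evict 4, frames [2, 0, 7]
Page faults: 7.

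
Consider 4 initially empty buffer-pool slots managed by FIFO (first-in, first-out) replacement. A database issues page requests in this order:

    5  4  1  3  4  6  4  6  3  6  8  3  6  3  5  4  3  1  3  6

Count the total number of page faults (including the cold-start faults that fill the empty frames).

5 -> fault, frames [5]
4 -> fault, frames [5, 4]
1 -> fault, frames [5, 4, 1]
3 -> fault, frames [5, 4, 1, 3]
4 -> hit
6 -> fault, evict 5, frames [4, 1, 3, 6]
4 -> hit
6 -> hit
3 -> hit
6 -> hit
8 -> fault, evict 4, frames [1, 3, 6, 8]
3 -> hit
6 -> hit
3 -> hit
5 -> fault, evict 1, frames [3, 6, 8, 5]
4 -> fault, evict 3, frames [6, 8, 5, 4]
3 -> fault, evict 6, frames [8, 5, 4, 3]
1 -> fault, evict 8, frames [5, 4, 3, 1]
3 -> hit
6 -> fault, evict 5, frames [4, 3, 1, 6]
Page faults: 11.

11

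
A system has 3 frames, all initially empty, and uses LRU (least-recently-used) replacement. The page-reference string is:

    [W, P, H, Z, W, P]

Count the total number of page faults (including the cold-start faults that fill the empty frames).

6

W -> miss, frames [W]
P -> miss, frames [W, P]
H -> miss, frames [W, P, H]
Z -> miss, evict W, frames [P, H, Z]
W -> miss, evict P, frames [H, Z, W]
P -> miss, evict H, frames [Z, W, P]
Page faults: 6.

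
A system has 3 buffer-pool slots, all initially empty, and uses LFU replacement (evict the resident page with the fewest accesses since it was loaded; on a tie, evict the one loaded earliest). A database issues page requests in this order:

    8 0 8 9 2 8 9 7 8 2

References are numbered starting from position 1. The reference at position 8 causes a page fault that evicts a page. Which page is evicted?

pos 1: 8: fault, frames [8]
pos 2: 0: fault, frames [8, 0]
pos 3: 8: hit
pos 4: 9: fault, frames [8, 0, 9]
pos 5: 2: fault, evict 0, frames [8, 9, 2]
pos 6: 8: hit
pos 7: 9: hit
pos 8: 7: fault, evict 2, frames [8, 9, 7]
At position 8, page 2 is evicted.

2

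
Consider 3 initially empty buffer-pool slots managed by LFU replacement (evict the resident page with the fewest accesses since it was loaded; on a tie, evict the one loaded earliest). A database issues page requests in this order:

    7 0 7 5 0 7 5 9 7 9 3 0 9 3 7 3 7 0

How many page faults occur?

7 → miss, frames (7)
0 → miss, frames (7 0)
7 → hit
5 → miss, frames (7 0 5)
0 → hit
7 → hit
5 → hit
9 → miss, evict 0, frames (7 5 9)
7 → hit
9 → hit
3 → miss, evict 5, frames (7 9 3)
0 → miss, evict 3, frames (7 9 0)
9 → hit
3 → miss, evict 0, frames (7 9 3)
7 → hit
3 → hit
7 → hit
0 → miss, evict 3, frames (7 9 0)
Page faults: 8.

8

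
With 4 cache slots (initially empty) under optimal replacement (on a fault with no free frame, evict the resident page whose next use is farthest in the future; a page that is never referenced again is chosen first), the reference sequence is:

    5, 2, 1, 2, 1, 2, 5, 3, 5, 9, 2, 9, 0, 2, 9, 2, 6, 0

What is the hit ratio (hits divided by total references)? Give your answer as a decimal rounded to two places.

5: miss, frames {5}
2: miss, frames {5,2}
1: miss, frames {5,2,1}
2: hit
1: hit
2: hit
5: hit
3: miss, frames {5,2,1,3}
5: hit
9: miss, evict 3, frames {5,2,1,9}
2: hit
9: hit
0: miss, evict 1, frames {5,2,9,0}
2: hit
9: hit
2: hit
6: miss, evict 9, frames {5,2,0,6}
0: hit
Hits: 11 of 18 references → 11/18 = 0.6111.

0.61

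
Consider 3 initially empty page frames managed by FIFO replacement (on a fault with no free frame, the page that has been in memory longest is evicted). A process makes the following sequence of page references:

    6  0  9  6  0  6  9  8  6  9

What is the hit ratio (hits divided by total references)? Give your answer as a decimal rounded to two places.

6 -> fault, frames [6]
0 -> fault, frames [6, 0]
9 -> fault, frames [6, 0, 9]
6 -> hit
0 -> hit
6 -> hit
9 -> hit
8 -> fault, evict 6, frames [0, 9, 8]
6 -> fault, evict 0, frames [9, 8, 6]
9 -> hit
Hits: 5 of 10 references → 5/10 = 0.5000.

0.50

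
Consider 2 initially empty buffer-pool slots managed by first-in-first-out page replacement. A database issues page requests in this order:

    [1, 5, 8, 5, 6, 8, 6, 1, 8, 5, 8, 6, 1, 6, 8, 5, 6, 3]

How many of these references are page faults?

13

1 → fault, frames (1)
5 → fault, frames (1 5)
8 → fault, evict 1, frames (5 8)
5 → hit
6 → fault, evict 5, frames (8 6)
8 → hit
6 → hit
1 → fault, evict 8, frames (6 1)
8 → fault, evict 6, frames (1 8)
5 → fault, evict 1, frames (8 5)
8 → hit
6 → fault, evict 8, frames (5 6)
1 → fault, evict 5, frames (6 1)
6 → hit
8 → fault, evict 6, frames (1 8)
5 → fault, evict 1, frames (8 5)
6 → fault, evict 8, frames (5 6)
3 → fault, evict 5, frames (6 3)
Page faults: 13.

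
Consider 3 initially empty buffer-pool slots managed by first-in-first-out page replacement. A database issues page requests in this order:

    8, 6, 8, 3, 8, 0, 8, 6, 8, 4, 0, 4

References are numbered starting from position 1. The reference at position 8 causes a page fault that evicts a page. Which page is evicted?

pos 1: 8: fault, frames [8]
pos 2: 6: fault, frames [8, 6]
pos 3: 8: hit
pos 4: 3: fault, frames [8, 6, 3]
pos 5: 8: hit
pos 6: 0: fault, evict 8, frames [6, 3, 0]
pos 7: 8: fault, evict 6, frames [3, 0, 8]
pos 8: 6: fault, evict 3, frames [0, 8, 6]
At position 8, page 3 is evicted.

3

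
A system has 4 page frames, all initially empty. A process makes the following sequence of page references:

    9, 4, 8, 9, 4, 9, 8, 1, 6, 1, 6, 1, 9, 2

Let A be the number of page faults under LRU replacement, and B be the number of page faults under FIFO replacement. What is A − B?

-1

Under LRU: F F F . . . . F F . . . . F → 6 faults.
Under FIFO: F F F . . . . F F . . . F F → 7 faults.
A − B = 6 − 7 = -1.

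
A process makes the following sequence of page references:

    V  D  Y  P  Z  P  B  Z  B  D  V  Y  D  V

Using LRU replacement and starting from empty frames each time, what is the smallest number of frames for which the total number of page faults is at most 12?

2

f=1: 14 faults
f=2: 12 faults
f=3: 9 faults
f=4: 9 faults
f=5: 8 faults
f=6: 6 faults
Smallest f with faults ≤ 12 is 2.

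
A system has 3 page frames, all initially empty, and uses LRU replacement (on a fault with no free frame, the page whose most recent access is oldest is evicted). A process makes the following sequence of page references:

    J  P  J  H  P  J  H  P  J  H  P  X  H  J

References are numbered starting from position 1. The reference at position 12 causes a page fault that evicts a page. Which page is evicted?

pos 1: J -> miss, frames (J)
pos 2: P -> miss, frames (J P)
pos 3: J -> hit
pos 4: H -> miss, frames (P J H)
pos 5: P -> hit
pos 6: J -> hit
pos 7: H -> hit
pos 8: P -> hit
pos 9: J -> hit
pos 10: H -> hit
pos 11: P -> hit
pos 12: X -> miss, evict J, frames (H P X)
At position 12, page J is evicted.

J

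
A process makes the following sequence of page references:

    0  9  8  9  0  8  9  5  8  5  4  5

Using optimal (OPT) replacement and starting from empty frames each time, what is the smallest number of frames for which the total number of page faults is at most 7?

2

f=1: 12 faults
f=2: 7 faults
f=3: 5 faults
f=4: 5 faults
f=5: 5 faults
Smallest f with faults ≤ 7 is 2.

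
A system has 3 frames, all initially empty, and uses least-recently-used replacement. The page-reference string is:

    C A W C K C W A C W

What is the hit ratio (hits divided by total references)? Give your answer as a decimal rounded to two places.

C: miss, frames (C)
A: miss, frames (C A)
W: miss, frames (C A W)
C: hit
K: miss, evict A, frames (W C K)
C: hit
W: hit
A: miss, evict K, frames (C W A)
C: hit
W: hit
Hits: 5 of 10 references → 5/10 = 0.5000.

0.50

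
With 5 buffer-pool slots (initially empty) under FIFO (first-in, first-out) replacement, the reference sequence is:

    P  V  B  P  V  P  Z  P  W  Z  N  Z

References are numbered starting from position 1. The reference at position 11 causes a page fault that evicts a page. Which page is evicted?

P

pos 1: P → fault, frames (P)
pos 2: V → fault, frames (P V)
pos 3: B → fault, frames (P V B)
pos 4: P → hit
pos 5: V → hit
pos 6: P → hit
pos 7: Z → fault, frames (P V B Z)
pos 8: P → hit
pos 9: W → fault, frames (P V B Z W)
pos 10: Z → hit
pos 11: N → fault, evict P, frames (V B Z W N)
At position 11, page P is evicted.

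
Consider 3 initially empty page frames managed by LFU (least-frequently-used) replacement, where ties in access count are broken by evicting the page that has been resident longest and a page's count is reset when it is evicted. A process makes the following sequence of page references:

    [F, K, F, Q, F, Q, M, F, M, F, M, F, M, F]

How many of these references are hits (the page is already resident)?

10

F → fault, frames {F}
K → fault, frames {F,K}
F → hit
Q → fault, frames {F,K,Q}
F → hit
Q → hit
M → fault, evict K, frames {F,Q,M}
F → hit
M → hit
F → hit
M → hit
F → hit
M → hit
F → hit
Hits: 10.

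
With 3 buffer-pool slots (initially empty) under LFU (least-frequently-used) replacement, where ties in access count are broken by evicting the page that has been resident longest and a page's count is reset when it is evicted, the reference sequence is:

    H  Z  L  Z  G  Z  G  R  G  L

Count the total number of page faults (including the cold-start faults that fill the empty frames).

6

H -> miss, frames {H}
Z -> miss, frames {H,Z}
L -> miss, frames {H,Z,L}
Z -> hit
G -> miss, evict H, frames {Z,L,G}
Z -> hit
G -> hit
R -> miss, evict L, frames {Z,G,R}
G -> hit
L -> miss, evict R, frames {Z,G,L}
Page faults: 6.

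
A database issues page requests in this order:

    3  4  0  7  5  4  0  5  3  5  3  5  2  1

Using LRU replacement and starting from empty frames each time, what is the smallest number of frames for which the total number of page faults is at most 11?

2

f=1: 14 faults
f=2: 11 faults
f=3: 10 faults
f=4: 8 faults
f=5: 7 faults
f=6: 7 faults
f=7: 7 faults
Smallest f with faults ≤ 11 is 2.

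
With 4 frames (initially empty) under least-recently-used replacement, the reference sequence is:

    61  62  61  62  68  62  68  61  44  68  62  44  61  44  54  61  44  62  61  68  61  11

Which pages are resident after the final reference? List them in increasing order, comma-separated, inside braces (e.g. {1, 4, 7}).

{11, 61, 62, 68}

61 -> fault, frames [61]
62 -> fault, frames [61, 62]
61 -> hit
62 -> hit
68 -> fault, frames [61, 62, 68]
62 -> hit
68 -> hit
61 -> hit
44 -> fault, frames [62, 68, 61, 44]
68 -> hit
62 -> hit
44 -> hit
61 -> hit
44 -> hit
54 -> fault, evict 68, frames [62, 61, 44, 54]
61 -> hit
44 -> hit
62 -> hit
61 -> hit
68 -> fault, evict 54, frames [44, 62, 61, 68]
61 -> hit
11 -> fault, evict 44, frames [62, 68, 61, 11]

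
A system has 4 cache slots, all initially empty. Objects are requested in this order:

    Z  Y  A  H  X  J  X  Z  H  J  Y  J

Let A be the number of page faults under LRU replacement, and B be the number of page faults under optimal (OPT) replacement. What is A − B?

1

Under LRU: F F F F F F . F . . F . → 8 faults.
Under OPT: F F F F F F . . . . F . → 7 faults.
A − B = 8 − 7 = 1.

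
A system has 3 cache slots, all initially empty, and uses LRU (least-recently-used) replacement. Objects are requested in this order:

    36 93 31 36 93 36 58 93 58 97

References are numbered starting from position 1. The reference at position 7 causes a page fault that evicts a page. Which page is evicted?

31

pos 1: 36 → fault, frames {36}
pos 2: 93 → fault, frames {36,93}
pos 3: 31 → fault, frames {36,93,31}
pos 4: 36 → hit
pos 5: 93 → hit
pos 6: 36 → hit
pos 7: 58 → fault, evict 31, frames {93,36,58}
At position 7, page 31 is evicted.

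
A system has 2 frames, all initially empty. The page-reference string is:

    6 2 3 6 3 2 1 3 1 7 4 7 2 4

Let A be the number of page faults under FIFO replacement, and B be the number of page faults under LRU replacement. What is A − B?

Under FIFO: F F F F . F F F . F F . F . → 10 faults.
Under LRU: F F F F . F F F . F F . F F → 11 faults.
A − B = 10 − 11 = -1.

-1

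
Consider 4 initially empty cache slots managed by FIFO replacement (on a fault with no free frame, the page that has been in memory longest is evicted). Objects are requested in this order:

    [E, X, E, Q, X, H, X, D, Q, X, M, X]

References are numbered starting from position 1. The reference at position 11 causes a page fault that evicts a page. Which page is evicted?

pos 1: E: miss, frames [E]
pos 2: X: miss, frames [E, X]
pos 3: E: hit
pos 4: Q: miss, frames [E, X, Q]
pos 5: X: hit
pos 6: H: miss, frames [E, X, Q, H]
pos 7: X: hit
pos 8: D: miss, evict E, frames [X, Q, H, D]
pos 9: Q: hit
pos 10: X: hit
pos 11: M: miss, evict X, frames [Q, H, D, M]
At position 11, page X is evicted.

X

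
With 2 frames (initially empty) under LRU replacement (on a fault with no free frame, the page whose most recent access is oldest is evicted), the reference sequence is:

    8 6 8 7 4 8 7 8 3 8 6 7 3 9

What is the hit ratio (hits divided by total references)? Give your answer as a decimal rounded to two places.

0.21

8 -> fault, frames (8)
6 -> fault, frames (8 6)
8 -> hit
7 -> fault, evict 6, frames (8 7)
4 -> fault, evict 8, frames (7 4)
8 -> fault, evict 7, frames (4 8)
7 -> fault, evict 4, frames (8 7)
8 -> hit
3 -> fault, evict 7, frames (8 3)
8 -> hit
6 -> fault, evict 3, frames (8 6)
7 -> fault, evict 8, frames (6 7)
3 -> fault, evict 6, frames (7 3)
9 -> fault, evict 7, frames (3 9)
Hits: 3 of 14 references → 3/14 = 0.2143.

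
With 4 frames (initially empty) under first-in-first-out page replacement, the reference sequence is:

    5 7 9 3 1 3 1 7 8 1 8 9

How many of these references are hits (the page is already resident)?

6

5 → miss, frames {5}
7 → miss, frames {5,7}
9 → miss, frames {5,7,9}
3 → miss, frames {5,7,9,3}
1 → miss, evict 5, frames {7,9,3,1}
3 → hit
1 → hit
7 → hit
8 → miss, evict 7, frames {9,3,1,8}
1 → hit
8 → hit
9 → hit
Hits: 6.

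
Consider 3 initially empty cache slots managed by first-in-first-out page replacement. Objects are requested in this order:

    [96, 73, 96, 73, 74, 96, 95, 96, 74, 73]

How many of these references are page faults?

96 -> miss, frames {96}
73 -> miss, frames {96,73}
96 -> hit
73 -> hit
74 -> miss, frames {96,73,74}
96 -> hit
95 -> miss, evict 96, frames {73,74,95}
96 -> miss, evict 73, frames {74,95,96}
74 -> hit
73 -> miss, evict 74, frames {95,96,73}
Page faults: 6.

6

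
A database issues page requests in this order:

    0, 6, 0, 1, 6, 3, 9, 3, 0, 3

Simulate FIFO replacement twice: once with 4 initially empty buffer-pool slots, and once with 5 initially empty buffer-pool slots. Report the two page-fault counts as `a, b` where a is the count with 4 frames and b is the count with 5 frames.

4 frames: F F . F . F F . F . → 6 faults.
5 frames: F F . F . F F . . . → 5 faults.
5 < 6: adding a frame reduced faults, as is typical.

6, 5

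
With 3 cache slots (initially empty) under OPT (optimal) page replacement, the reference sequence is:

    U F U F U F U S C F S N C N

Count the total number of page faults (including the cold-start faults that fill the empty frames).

U: miss, frames [U]
F: miss, frames [U, F]
U: hit
F: hit
U: hit
F: hit
U: hit
S: miss, frames [U, F, S]
C: miss, evict U, frames [F, S, C]
F: hit
S: hit
N: miss, evict S, frames [F, C, N]
C: hit
N: hit
Page faults: 5.

5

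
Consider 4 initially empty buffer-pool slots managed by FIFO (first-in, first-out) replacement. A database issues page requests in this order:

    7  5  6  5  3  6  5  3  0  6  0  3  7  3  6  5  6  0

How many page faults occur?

8

7 → miss, frames {7}
5 → miss, frames {7,5}
6 → miss, frames {7,5,6}
5 → hit
3 → miss, frames {7,5,6,3}
6 → hit
5 → hit
3 → hit
0 → miss, evict 7, frames {5,6,3,0}
6 → hit
0 → hit
3 → hit
7 → miss, evict 5, frames {6,3,0,7}
3 → hit
6 → hit
5 → miss, evict 6, frames {3,0,7,5}
6 → miss, evict 3, frames {0,7,5,6}
0 → hit
Page faults: 8.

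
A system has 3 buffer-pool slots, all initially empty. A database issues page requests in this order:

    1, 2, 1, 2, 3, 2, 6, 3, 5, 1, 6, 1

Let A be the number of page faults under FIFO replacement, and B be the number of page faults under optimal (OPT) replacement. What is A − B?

1

Under FIFO: F F . . F . F . F F . . → 6 faults.
Under OPT: F F . . F . F . F . . . → 5 faults.
A − B = 6 − 5 = 1.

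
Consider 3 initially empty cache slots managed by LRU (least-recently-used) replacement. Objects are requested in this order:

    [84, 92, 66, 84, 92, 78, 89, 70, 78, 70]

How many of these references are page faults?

84 → fault, frames (84)
92 → fault, frames (84 92)
66 → fault, frames (84 92 66)
84 → hit
92 → hit
78 → fault, evict 66, frames (84 92 78)
89 → fault, evict 84, frames (92 78 89)
70 → fault, evict 92, frames (78 89 70)
78 → hit
70 → hit
Page faults: 6.

6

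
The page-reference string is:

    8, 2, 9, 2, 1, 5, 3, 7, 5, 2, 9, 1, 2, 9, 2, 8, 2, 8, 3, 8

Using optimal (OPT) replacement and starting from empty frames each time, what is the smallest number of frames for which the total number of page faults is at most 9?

5

f=1: 20 faults
f=2: 13 faults
f=3: 11 faults
f=4: 10 faults
f=5: 9 faults
f=6: 8 faults
f=7: 7 faults
Smallest f with faults ≤ 9 is 5.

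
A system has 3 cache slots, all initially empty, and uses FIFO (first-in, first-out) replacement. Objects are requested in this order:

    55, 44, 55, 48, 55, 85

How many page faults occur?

4

55 → miss, frames [55]
44 → miss, frames [55, 44]
55 → hit
48 → miss, frames [55, 44, 48]
55 → hit
85 → miss, evict 55, frames [44, 48, 85]
Page faults: 4.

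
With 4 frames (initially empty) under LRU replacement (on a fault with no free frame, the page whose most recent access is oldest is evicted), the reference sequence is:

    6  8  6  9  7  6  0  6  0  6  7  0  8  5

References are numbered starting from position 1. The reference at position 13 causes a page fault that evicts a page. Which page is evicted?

pos 1: 6 → fault, frames [6]
pos 2: 8 → fault, frames [6, 8]
pos 3: 6 → hit
pos 4: 9 → fault, frames [8, 6, 9]
pos 5: 7 → fault, frames [8, 6, 9, 7]
pos 6: 6 → hit
pos 7: 0 → fault, evict 8, frames [9, 7, 6, 0]
pos 8: 6 → hit
pos 9: 0 → hit
pos 10: 6 → hit
pos 11: 7 → hit
pos 12: 0 → hit
pos 13: 8 → fault, evict 9, frames [6, 7, 0, 8]
At position 13, page 9 is evicted.

9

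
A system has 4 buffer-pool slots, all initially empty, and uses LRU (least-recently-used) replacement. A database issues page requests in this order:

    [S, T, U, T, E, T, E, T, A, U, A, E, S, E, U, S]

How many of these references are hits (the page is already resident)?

10

S: miss, frames [S]
T: miss, frames [S, T]
U: miss, frames [S, T, U]
T: hit
E: miss, frames [S, U, T, E]
T: hit
E: hit
T: hit
A: miss, evict S, frames [U, E, T, A]
U: hit
A: hit
E: hit
S: miss, evict T, frames [U, A, E, S]
E: hit
U: hit
S: hit
Hits: 10.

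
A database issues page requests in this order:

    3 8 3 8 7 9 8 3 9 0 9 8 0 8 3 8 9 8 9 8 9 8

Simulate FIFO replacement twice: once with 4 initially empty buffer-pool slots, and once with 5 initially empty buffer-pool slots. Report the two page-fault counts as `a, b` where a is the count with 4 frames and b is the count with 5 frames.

7, 5

4 frames: F F . . F F . . . F . . . . F F . . . . . . → 7 faults.
5 frames: F F . . F F . . . F . . . . . . . . . . . . → 5 faults.
5 < 7: adding a frame reduced faults, as is typical.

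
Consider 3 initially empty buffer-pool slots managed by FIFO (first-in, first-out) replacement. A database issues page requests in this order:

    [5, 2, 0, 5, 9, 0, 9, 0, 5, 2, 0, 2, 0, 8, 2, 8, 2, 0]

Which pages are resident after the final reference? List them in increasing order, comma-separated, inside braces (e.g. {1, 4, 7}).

{0, 2, 8}

5: fault, frames [5]
2: fault, frames [5, 2]
0: fault, frames [5, 2, 0]
5: hit
9: fault, evict 5, frames [2, 0, 9]
0: hit
9: hit
0: hit
5: fault, evict 2, frames [0, 9, 5]
2: fault, evict 0, frames [9, 5, 2]
0: fault, evict 9, frames [5, 2, 0]
2: hit
0: hit
8: fault, evict 5, frames [2, 0, 8]
2: hit
8: hit
2: hit
0: hit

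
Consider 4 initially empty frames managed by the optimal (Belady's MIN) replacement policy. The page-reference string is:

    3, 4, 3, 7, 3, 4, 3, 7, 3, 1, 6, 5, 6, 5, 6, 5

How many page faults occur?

3 → fault, frames [3]
4 → fault, frames [3, 4]
3 → hit
7 → fault, frames [3, 4, 7]
3 → hit
4 → hit
3 → hit
7 → hit
3 → hit
1 → fault, frames [3, 4, 7, 1]
6 → fault, evict 1, frames [3, 4, 7, 6]
5 → fault, evict 7, frames [3, 4, 6, 5]
6 → hit
5 → hit
6 → hit
5 → hit
Page faults: 6.

6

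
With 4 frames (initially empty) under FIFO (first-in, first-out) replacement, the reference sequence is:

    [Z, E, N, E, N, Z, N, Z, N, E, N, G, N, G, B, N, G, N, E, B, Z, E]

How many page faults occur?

7

Z → fault, frames {Z}
E → fault, frames {Z,E}
N → fault, frames {Z,E,N}
E → hit
N → hit
Z → hit
N → hit
Z → hit
N → hit
E → hit
N → hit
G → fault, frames {Z,E,N,G}
N → hit
G → hit
B → fault, evict Z, frames {E,N,G,B}
N → hit
G → hit
N → hit
E → hit
B → hit
Z → fault, evict E, frames {N,G,B,Z}
E → fault, evict N, frames {G,B,Z,E}
Page faults: 7.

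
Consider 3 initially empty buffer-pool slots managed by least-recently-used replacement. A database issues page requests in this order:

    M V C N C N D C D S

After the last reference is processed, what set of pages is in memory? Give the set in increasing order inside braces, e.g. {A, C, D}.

M: miss, frames {M}
V: miss, frames {M,V}
C: miss, frames {M,V,C}
N: miss, evict M, frames {V,C,N}
C: hit
N: hit
D: miss, evict V, frames {C,N,D}
C: hit
D: hit
S: miss, evict N, frames {C,D,S}

{C, D, S}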